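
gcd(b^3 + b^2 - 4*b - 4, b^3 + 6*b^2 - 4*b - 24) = b^2 - 4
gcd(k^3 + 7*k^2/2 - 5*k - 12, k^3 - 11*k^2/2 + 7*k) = k - 2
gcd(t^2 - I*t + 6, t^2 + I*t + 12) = t - 3*I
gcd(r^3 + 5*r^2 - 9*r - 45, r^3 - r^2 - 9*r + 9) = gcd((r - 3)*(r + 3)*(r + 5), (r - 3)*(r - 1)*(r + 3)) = r^2 - 9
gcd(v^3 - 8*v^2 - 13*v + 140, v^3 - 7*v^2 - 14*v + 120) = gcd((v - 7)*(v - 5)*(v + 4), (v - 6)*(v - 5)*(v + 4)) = v^2 - v - 20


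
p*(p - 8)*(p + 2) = p^3 - 6*p^2 - 16*p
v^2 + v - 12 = (v - 3)*(v + 4)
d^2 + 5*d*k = d*(d + 5*k)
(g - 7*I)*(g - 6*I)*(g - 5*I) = g^3 - 18*I*g^2 - 107*g + 210*I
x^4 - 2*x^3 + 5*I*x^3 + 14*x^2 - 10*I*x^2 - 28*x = x*(x - 2)*(x - 2*I)*(x + 7*I)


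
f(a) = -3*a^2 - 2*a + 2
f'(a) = -6*a - 2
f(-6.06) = -96.05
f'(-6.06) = 34.36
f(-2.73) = -14.90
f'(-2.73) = 14.38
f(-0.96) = 1.16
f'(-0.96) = 3.76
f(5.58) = -102.57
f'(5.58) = -35.48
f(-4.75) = -56.19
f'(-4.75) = 26.50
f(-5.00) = -63.00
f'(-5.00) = 28.00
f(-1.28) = -0.36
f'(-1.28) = 5.68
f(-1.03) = 0.88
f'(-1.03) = 4.18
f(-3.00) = -19.00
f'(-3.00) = 16.00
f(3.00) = -31.00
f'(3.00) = -20.00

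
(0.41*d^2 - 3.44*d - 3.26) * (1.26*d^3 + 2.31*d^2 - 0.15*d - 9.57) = 0.5166*d^5 - 3.3873*d^4 - 12.1155*d^3 - 10.9383*d^2 + 33.4098*d + 31.1982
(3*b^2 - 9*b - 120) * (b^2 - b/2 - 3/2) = 3*b^4 - 21*b^3/2 - 120*b^2 + 147*b/2 + 180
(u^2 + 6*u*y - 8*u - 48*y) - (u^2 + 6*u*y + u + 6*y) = -9*u - 54*y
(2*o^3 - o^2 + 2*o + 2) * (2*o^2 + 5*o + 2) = 4*o^5 + 8*o^4 + 3*o^3 + 12*o^2 + 14*o + 4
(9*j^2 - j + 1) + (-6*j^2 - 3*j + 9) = 3*j^2 - 4*j + 10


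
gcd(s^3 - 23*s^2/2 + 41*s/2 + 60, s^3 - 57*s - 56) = s - 8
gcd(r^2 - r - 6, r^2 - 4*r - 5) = 1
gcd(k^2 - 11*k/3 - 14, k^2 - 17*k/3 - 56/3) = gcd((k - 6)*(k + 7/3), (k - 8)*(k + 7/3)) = k + 7/3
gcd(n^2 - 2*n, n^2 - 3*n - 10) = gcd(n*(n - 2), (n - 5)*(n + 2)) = 1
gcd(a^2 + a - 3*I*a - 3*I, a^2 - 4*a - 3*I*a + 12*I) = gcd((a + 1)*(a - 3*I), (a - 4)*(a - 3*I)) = a - 3*I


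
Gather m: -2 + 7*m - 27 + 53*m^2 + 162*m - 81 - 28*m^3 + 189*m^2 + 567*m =-28*m^3 + 242*m^2 + 736*m - 110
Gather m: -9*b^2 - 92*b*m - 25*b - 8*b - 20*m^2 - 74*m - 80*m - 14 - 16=-9*b^2 - 33*b - 20*m^2 + m*(-92*b - 154) - 30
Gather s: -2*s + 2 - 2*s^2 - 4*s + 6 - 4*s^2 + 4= -6*s^2 - 6*s + 12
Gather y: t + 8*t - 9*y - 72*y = 9*t - 81*y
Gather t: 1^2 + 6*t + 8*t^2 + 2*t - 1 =8*t^2 + 8*t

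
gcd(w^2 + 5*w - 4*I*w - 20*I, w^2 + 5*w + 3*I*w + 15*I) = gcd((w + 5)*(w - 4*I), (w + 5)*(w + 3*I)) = w + 5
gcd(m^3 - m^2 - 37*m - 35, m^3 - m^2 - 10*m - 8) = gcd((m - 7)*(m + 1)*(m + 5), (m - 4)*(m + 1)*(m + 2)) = m + 1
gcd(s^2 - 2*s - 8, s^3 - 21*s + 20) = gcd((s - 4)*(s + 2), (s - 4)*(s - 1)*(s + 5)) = s - 4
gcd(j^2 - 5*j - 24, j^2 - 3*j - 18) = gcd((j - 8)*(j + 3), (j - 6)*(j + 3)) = j + 3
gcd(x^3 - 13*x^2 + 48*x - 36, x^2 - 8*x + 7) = x - 1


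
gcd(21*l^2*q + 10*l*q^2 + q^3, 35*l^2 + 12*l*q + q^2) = 7*l + q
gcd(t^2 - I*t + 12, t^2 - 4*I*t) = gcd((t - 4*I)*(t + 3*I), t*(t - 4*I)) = t - 4*I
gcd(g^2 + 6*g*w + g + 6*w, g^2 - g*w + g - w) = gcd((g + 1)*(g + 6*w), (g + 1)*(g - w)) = g + 1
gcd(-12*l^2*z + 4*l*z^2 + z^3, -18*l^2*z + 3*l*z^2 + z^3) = 6*l*z + z^2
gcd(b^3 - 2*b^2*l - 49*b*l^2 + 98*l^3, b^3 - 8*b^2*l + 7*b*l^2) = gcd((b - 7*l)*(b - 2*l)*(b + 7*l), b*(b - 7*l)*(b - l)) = b - 7*l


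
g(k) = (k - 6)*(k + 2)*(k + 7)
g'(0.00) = -40.00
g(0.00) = -84.00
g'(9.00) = 257.00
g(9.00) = 528.00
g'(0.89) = -32.28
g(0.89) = -116.52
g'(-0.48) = -42.19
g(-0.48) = -64.22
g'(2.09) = -14.36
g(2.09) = -145.37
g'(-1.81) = -41.03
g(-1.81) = -7.70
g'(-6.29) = 40.95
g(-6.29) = 37.43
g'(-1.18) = -42.90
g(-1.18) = -34.27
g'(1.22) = -28.21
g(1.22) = -126.52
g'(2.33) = -9.73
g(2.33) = -148.26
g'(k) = (k - 6)*(k + 2) + (k - 6)*(k + 7) + (k + 2)*(k + 7)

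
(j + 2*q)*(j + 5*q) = j^2 + 7*j*q + 10*q^2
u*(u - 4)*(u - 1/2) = u^3 - 9*u^2/2 + 2*u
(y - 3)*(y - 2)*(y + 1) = y^3 - 4*y^2 + y + 6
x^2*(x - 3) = x^3 - 3*x^2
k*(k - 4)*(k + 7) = k^3 + 3*k^2 - 28*k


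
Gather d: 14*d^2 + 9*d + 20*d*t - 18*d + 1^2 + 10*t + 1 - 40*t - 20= 14*d^2 + d*(20*t - 9) - 30*t - 18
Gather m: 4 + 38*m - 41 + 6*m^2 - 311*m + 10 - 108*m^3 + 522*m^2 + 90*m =-108*m^3 + 528*m^2 - 183*m - 27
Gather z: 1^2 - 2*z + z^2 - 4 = z^2 - 2*z - 3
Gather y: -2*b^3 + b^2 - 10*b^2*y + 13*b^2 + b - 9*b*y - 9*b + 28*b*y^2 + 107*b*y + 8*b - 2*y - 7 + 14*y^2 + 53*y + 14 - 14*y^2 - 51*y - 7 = -2*b^3 + 14*b^2 + 28*b*y^2 + y*(-10*b^2 + 98*b)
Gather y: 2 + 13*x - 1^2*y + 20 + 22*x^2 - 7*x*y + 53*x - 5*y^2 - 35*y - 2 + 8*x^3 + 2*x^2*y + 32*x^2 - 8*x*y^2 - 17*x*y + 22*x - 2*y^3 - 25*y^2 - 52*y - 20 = 8*x^3 + 54*x^2 + 88*x - 2*y^3 + y^2*(-8*x - 30) + y*(2*x^2 - 24*x - 88)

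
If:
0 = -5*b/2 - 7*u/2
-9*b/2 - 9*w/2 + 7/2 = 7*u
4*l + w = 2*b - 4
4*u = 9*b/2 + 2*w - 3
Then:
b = 182/955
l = -4219/3820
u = -26/191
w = 763/955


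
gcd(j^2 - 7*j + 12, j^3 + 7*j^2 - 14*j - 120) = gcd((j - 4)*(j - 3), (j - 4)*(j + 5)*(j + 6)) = j - 4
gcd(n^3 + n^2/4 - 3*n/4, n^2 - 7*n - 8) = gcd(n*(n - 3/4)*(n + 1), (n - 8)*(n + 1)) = n + 1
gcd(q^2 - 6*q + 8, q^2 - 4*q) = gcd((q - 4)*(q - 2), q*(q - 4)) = q - 4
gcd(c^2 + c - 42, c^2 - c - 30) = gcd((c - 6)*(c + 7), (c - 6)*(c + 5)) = c - 6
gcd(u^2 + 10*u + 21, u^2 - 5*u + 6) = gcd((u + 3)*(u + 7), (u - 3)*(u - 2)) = 1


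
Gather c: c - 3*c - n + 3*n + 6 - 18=-2*c + 2*n - 12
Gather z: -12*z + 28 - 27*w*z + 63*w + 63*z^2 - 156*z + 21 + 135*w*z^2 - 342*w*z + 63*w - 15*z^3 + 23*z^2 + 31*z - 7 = 126*w - 15*z^3 + z^2*(135*w + 86) + z*(-369*w - 137) + 42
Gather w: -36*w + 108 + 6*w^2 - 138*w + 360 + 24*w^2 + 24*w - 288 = 30*w^2 - 150*w + 180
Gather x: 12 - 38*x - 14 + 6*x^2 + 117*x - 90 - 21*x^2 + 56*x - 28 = -15*x^2 + 135*x - 120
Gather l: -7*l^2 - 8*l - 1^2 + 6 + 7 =-7*l^2 - 8*l + 12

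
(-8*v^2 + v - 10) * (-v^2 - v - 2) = 8*v^4 + 7*v^3 + 25*v^2 + 8*v + 20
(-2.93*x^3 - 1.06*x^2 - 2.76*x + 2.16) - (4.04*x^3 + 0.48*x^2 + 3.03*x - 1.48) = -6.97*x^3 - 1.54*x^2 - 5.79*x + 3.64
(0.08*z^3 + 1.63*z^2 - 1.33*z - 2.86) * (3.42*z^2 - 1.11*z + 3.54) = 0.2736*z^5 + 5.4858*z^4 - 6.0747*z^3 - 2.5347*z^2 - 1.5336*z - 10.1244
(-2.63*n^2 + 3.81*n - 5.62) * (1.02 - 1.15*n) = 3.0245*n^3 - 7.0641*n^2 + 10.3492*n - 5.7324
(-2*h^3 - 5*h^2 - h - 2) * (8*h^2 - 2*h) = -16*h^5 - 36*h^4 + 2*h^3 - 14*h^2 + 4*h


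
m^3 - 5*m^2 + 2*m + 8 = (m - 4)*(m - 2)*(m + 1)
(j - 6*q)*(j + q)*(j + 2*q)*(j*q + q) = j^4*q - 3*j^3*q^2 + j^3*q - 16*j^2*q^3 - 3*j^2*q^2 - 12*j*q^4 - 16*j*q^3 - 12*q^4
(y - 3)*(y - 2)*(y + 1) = y^3 - 4*y^2 + y + 6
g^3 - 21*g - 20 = (g - 5)*(g + 1)*(g + 4)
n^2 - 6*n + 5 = (n - 5)*(n - 1)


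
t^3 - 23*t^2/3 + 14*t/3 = t*(t - 7)*(t - 2/3)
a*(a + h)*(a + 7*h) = a^3 + 8*a^2*h + 7*a*h^2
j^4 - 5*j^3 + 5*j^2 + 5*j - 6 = (j - 3)*(j - 2)*(j - 1)*(j + 1)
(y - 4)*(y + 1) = y^2 - 3*y - 4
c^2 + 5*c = c*(c + 5)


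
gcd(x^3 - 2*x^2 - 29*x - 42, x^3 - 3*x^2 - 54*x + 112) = 1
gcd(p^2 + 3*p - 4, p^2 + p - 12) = p + 4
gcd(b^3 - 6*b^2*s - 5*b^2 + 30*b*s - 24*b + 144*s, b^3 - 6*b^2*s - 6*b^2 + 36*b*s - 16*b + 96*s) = -b^2 + 6*b*s + 8*b - 48*s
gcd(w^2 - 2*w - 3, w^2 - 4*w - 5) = w + 1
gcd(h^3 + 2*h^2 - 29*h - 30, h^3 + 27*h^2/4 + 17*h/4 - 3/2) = h^2 + 7*h + 6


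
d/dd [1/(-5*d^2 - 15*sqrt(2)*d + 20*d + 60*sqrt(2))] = (2*d - 4 + 3*sqrt(2))/(5*(d^2 - 4*d + 3*sqrt(2)*d - 12*sqrt(2))^2)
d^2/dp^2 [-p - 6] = 0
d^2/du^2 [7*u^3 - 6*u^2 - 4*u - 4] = 42*u - 12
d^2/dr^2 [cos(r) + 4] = -cos(r)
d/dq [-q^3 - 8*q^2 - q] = -3*q^2 - 16*q - 1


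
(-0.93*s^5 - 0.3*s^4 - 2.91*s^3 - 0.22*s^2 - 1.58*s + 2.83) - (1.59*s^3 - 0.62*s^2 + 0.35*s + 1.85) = -0.93*s^5 - 0.3*s^4 - 4.5*s^3 + 0.4*s^2 - 1.93*s + 0.98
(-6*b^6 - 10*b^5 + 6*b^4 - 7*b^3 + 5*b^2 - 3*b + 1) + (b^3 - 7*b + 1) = -6*b^6 - 10*b^5 + 6*b^4 - 6*b^3 + 5*b^2 - 10*b + 2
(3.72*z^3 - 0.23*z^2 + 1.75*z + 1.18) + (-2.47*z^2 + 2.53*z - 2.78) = 3.72*z^3 - 2.7*z^2 + 4.28*z - 1.6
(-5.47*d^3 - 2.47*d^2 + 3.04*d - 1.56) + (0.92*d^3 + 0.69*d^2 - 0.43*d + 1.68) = -4.55*d^3 - 1.78*d^2 + 2.61*d + 0.12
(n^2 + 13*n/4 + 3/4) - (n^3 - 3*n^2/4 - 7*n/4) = -n^3 + 7*n^2/4 + 5*n + 3/4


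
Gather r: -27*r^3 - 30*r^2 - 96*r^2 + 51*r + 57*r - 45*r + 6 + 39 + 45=-27*r^3 - 126*r^2 + 63*r + 90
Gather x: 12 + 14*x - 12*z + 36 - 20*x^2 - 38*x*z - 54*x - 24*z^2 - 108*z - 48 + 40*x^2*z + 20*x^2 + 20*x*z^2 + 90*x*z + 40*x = 40*x^2*z + x*(20*z^2 + 52*z) - 24*z^2 - 120*z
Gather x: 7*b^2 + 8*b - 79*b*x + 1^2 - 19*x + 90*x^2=7*b^2 + 8*b + 90*x^2 + x*(-79*b - 19) + 1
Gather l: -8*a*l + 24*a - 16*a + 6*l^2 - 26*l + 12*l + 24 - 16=8*a + 6*l^2 + l*(-8*a - 14) + 8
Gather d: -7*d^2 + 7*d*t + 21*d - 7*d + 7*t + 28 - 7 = -7*d^2 + d*(7*t + 14) + 7*t + 21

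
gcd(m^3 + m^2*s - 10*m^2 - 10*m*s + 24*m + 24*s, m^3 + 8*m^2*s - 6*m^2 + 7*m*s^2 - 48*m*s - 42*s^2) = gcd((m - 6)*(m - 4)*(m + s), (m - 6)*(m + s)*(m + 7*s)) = m^2 + m*s - 6*m - 6*s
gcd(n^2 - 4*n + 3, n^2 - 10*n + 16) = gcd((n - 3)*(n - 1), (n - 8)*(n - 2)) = 1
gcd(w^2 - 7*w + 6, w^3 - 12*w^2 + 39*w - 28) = w - 1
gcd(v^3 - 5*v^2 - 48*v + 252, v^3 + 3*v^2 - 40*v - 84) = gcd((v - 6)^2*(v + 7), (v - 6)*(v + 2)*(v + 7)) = v^2 + v - 42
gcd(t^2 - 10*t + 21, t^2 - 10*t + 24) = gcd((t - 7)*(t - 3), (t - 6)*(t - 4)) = 1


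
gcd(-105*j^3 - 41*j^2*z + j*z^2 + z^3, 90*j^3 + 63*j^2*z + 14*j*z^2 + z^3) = 15*j^2 + 8*j*z + z^2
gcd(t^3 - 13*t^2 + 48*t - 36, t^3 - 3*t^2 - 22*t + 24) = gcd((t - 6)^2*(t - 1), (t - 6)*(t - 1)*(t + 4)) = t^2 - 7*t + 6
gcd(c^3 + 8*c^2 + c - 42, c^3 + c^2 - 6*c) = c^2 + c - 6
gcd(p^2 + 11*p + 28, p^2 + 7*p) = p + 7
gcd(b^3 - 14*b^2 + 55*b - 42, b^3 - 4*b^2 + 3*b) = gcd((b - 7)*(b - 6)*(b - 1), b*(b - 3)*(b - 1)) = b - 1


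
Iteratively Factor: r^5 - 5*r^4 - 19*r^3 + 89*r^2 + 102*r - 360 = (r - 5)*(r^4 - 19*r^2 - 6*r + 72) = (r - 5)*(r - 2)*(r^3 + 2*r^2 - 15*r - 36) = (r - 5)*(r - 2)*(r + 3)*(r^2 - r - 12) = (r - 5)*(r - 2)*(r + 3)^2*(r - 4)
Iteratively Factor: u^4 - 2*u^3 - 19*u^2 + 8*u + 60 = (u + 3)*(u^3 - 5*u^2 - 4*u + 20) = (u - 5)*(u + 3)*(u^2 - 4) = (u - 5)*(u - 2)*(u + 3)*(u + 2)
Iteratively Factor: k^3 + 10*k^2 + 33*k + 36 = (k + 3)*(k^2 + 7*k + 12) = (k + 3)^2*(k + 4)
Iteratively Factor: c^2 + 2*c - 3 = (c - 1)*(c + 3)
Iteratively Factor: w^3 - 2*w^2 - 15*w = (w)*(w^2 - 2*w - 15) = w*(w - 5)*(w + 3)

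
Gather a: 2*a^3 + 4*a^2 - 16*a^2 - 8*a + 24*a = 2*a^3 - 12*a^2 + 16*a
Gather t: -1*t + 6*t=5*t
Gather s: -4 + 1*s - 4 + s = 2*s - 8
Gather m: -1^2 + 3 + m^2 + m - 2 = m^2 + m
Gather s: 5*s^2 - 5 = 5*s^2 - 5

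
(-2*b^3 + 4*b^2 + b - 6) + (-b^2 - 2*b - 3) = -2*b^3 + 3*b^2 - b - 9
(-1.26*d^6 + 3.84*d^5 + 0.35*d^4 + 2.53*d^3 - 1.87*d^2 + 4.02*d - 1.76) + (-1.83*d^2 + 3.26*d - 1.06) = -1.26*d^6 + 3.84*d^5 + 0.35*d^4 + 2.53*d^3 - 3.7*d^2 + 7.28*d - 2.82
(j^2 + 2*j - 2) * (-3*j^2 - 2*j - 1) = -3*j^4 - 8*j^3 + j^2 + 2*j + 2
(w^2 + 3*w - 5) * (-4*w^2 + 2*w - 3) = -4*w^4 - 10*w^3 + 23*w^2 - 19*w + 15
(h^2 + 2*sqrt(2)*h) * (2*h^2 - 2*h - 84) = 2*h^4 - 2*h^3 + 4*sqrt(2)*h^3 - 84*h^2 - 4*sqrt(2)*h^2 - 168*sqrt(2)*h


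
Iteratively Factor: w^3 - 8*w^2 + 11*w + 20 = (w - 4)*(w^2 - 4*w - 5) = (w - 5)*(w - 4)*(w + 1)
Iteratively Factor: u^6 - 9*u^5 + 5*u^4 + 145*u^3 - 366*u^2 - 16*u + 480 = (u + 4)*(u^5 - 13*u^4 + 57*u^3 - 83*u^2 - 34*u + 120) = (u - 3)*(u + 4)*(u^4 - 10*u^3 + 27*u^2 - 2*u - 40) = (u - 5)*(u - 3)*(u + 4)*(u^3 - 5*u^2 + 2*u + 8) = (u - 5)*(u - 4)*(u - 3)*(u + 4)*(u^2 - u - 2) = (u - 5)*(u - 4)*(u - 3)*(u + 1)*(u + 4)*(u - 2)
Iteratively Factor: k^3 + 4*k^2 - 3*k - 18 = (k + 3)*(k^2 + k - 6) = (k - 2)*(k + 3)*(k + 3)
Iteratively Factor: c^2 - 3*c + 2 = (c - 1)*(c - 2)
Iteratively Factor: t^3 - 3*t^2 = (t)*(t^2 - 3*t) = t^2*(t - 3)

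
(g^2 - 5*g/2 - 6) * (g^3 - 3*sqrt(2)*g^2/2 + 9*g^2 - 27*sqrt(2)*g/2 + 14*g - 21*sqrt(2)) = g^5 - 3*sqrt(2)*g^4/2 + 13*g^4/2 - 29*g^3/2 - 39*sqrt(2)*g^3/4 - 89*g^2 + 87*sqrt(2)*g^2/4 - 84*g + 267*sqrt(2)*g/2 + 126*sqrt(2)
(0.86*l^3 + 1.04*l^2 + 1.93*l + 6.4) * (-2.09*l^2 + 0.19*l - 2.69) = -1.7974*l^5 - 2.0102*l^4 - 6.1495*l^3 - 15.8069*l^2 - 3.9757*l - 17.216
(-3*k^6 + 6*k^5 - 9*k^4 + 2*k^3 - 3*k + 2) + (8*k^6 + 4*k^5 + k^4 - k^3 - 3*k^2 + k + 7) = 5*k^6 + 10*k^5 - 8*k^4 + k^3 - 3*k^2 - 2*k + 9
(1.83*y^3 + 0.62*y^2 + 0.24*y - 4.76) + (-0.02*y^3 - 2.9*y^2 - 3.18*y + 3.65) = 1.81*y^3 - 2.28*y^2 - 2.94*y - 1.11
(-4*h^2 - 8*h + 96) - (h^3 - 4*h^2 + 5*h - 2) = -h^3 - 13*h + 98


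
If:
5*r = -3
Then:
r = -3/5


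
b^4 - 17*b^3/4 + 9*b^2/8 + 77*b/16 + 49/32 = (b - 7/2)*(b - 7/4)*(b + 1/2)^2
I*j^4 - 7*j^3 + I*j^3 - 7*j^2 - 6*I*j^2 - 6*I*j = j*(j + I)*(j + 6*I)*(I*j + I)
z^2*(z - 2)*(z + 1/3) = z^4 - 5*z^3/3 - 2*z^2/3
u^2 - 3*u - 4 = (u - 4)*(u + 1)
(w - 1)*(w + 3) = w^2 + 2*w - 3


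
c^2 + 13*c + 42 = (c + 6)*(c + 7)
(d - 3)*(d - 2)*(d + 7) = d^3 + 2*d^2 - 29*d + 42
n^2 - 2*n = n*(n - 2)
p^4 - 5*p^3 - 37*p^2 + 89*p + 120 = (p - 8)*(p - 3)*(p + 1)*(p + 5)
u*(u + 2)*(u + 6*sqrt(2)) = u^3 + 2*u^2 + 6*sqrt(2)*u^2 + 12*sqrt(2)*u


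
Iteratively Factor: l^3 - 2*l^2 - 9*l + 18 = (l - 2)*(l^2 - 9) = (l - 3)*(l - 2)*(l + 3)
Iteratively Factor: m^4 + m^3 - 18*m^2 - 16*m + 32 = (m + 4)*(m^3 - 3*m^2 - 6*m + 8) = (m - 4)*(m + 4)*(m^2 + m - 2) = (m - 4)*(m + 2)*(m + 4)*(m - 1)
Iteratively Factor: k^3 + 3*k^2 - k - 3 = (k + 1)*(k^2 + 2*k - 3) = (k + 1)*(k + 3)*(k - 1)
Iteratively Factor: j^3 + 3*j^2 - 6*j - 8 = (j + 1)*(j^2 + 2*j - 8) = (j - 2)*(j + 1)*(j + 4)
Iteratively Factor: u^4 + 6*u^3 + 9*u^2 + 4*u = (u)*(u^3 + 6*u^2 + 9*u + 4) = u*(u + 1)*(u^2 + 5*u + 4) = u*(u + 1)^2*(u + 4)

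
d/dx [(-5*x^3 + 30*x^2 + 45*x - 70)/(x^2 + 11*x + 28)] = 5*(-x^4 - 22*x^3 - 27*x^2 + 364*x + 406)/(x^4 + 22*x^3 + 177*x^2 + 616*x + 784)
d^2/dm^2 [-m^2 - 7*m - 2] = -2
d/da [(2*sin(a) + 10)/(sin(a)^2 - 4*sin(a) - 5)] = 2*(-10*sin(a) + cos(a)^2 + 14)*cos(a)/((sin(a) - 5)^2*(sin(a) + 1)^2)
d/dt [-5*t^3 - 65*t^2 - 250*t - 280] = -15*t^2 - 130*t - 250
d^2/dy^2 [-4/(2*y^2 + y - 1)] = 8*(4*y^2 + 2*y - (4*y + 1)^2 - 2)/(2*y^2 + y - 1)^3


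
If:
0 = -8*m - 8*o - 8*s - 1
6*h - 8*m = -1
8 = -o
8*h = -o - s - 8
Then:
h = -31/29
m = -157/232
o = -8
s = 248/29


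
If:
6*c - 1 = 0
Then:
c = 1/6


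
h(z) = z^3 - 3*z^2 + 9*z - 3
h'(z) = 3*z^2 - 6*z + 9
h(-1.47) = -25.89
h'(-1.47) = 24.30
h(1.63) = 8.03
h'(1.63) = 7.19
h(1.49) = 7.06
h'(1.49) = 6.72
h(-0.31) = -6.11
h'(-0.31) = 11.15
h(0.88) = 3.28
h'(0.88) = 6.04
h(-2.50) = -59.88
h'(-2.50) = 42.75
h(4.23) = 57.08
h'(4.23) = 37.30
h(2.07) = 11.65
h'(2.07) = 9.43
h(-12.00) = -2271.00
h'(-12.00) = 513.00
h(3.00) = 24.00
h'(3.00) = 18.00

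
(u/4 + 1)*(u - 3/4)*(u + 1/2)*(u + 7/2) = u^4/4 + 29*u^3/16 + 47*u^2/16 - 101*u/64 - 21/16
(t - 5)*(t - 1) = t^2 - 6*t + 5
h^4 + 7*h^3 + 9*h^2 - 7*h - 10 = (h - 1)*(h + 1)*(h + 2)*(h + 5)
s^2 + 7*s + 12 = (s + 3)*(s + 4)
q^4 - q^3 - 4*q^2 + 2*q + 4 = (q - 2)*(q + 1)*(q - sqrt(2))*(q + sqrt(2))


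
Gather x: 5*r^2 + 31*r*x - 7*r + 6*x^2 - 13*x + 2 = 5*r^2 - 7*r + 6*x^2 + x*(31*r - 13) + 2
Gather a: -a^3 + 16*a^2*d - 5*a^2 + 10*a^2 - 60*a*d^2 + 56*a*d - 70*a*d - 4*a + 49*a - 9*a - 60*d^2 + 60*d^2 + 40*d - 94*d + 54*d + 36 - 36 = -a^3 + a^2*(16*d + 5) + a*(-60*d^2 - 14*d + 36)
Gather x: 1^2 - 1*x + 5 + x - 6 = 0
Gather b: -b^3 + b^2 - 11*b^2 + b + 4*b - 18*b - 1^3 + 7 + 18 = -b^3 - 10*b^2 - 13*b + 24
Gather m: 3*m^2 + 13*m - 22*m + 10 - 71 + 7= 3*m^2 - 9*m - 54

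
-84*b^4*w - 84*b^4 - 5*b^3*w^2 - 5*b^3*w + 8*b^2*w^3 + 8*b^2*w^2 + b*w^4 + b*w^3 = (-3*b + w)*(4*b + w)*(7*b + w)*(b*w + b)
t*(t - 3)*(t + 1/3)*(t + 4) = t^4 + 4*t^3/3 - 35*t^2/3 - 4*t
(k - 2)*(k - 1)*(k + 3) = k^3 - 7*k + 6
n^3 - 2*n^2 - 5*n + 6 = (n - 3)*(n - 1)*(n + 2)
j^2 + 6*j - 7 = (j - 1)*(j + 7)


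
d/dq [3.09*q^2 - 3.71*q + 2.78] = 6.18*q - 3.71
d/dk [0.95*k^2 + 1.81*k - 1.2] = 1.9*k + 1.81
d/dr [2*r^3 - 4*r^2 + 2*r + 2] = 6*r^2 - 8*r + 2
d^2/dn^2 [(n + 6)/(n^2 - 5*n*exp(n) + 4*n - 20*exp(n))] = (2*(n + 6)*(5*n*exp(n) - 2*n + 25*exp(n) - 4)^2 + (n^2 - 5*n*exp(n) + 4*n - 20*exp(n))*(10*n*exp(n) - 4*n + (n + 6)*(5*n*exp(n) + 30*exp(n) - 2) + 50*exp(n) - 8))/(n^2 - 5*n*exp(n) + 4*n - 20*exp(n))^3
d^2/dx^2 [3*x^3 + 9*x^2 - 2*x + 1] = 18*x + 18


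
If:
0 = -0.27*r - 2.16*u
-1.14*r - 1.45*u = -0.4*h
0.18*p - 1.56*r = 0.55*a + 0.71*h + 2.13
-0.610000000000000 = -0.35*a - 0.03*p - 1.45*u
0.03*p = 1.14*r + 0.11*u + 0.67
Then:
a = 0.90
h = -0.95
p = 7.38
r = -0.40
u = 0.05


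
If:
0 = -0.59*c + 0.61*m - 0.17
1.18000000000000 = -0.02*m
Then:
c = -61.29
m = -59.00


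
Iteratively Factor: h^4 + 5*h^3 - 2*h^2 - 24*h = (h + 4)*(h^3 + h^2 - 6*h) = (h + 3)*(h + 4)*(h^2 - 2*h) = (h - 2)*(h + 3)*(h + 4)*(h)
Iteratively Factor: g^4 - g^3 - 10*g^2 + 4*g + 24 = (g - 3)*(g^3 + 2*g^2 - 4*g - 8) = (g - 3)*(g + 2)*(g^2 - 4) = (g - 3)*(g + 2)^2*(g - 2)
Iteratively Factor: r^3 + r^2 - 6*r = (r - 2)*(r^2 + 3*r) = (r - 2)*(r + 3)*(r)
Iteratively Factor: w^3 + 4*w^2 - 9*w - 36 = (w + 3)*(w^2 + w - 12) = (w + 3)*(w + 4)*(w - 3)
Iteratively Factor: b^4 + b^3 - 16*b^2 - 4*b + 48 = (b - 2)*(b^3 + 3*b^2 - 10*b - 24) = (b - 2)*(b + 4)*(b^2 - b - 6) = (b - 2)*(b + 2)*(b + 4)*(b - 3)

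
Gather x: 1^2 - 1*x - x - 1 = -2*x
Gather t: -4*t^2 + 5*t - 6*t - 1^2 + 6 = -4*t^2 - t + 5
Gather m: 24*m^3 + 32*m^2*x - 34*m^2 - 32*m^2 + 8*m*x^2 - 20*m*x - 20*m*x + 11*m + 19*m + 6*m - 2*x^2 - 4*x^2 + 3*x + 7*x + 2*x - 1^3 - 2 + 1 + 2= 24*m^3 + m^2*(32*x - 66) + m*(8*x^2 - 40*x + 36) - 6*x^2 + 12*x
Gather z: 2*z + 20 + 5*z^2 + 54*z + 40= 5*z^2 + 56*z + 60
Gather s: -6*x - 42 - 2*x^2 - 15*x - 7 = -2*x^2 - 21*x - 49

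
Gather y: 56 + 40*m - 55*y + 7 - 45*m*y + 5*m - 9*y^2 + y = 45*m - 9*y^2 + y*(-45*m - 54) + 63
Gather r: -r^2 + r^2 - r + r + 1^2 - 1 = 0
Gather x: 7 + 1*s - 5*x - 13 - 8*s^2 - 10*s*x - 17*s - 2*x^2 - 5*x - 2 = -8*s^2 - 16*s - 2*x^2 + x*(-10*s - 10) - 8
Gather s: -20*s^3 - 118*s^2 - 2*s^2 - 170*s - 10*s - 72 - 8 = -20*s^3 - 120*s^2 - 180*s - 80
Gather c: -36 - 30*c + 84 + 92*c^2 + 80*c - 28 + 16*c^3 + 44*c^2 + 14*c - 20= 16*c^3 + 136*c^2 + 64*c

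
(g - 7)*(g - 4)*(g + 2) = g^3 - 9*g^2 + 6*g + 56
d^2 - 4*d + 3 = (d - 3)*(d - 1)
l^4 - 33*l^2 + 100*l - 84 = (l - 3)*(l - 2)^2*(l + 7)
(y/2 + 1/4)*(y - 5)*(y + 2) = y^3/2 - 5*y^2/4 - 23*y/4 - 5/2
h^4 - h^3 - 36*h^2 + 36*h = h*(h - 6)*(h - 1)*(h + 6)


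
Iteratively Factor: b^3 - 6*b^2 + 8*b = (b)*(b^2 - 6*b + 8) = b*(b - 4)*(b - 2)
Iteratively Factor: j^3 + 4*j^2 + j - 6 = (j + 2)*(j^2 + 2*j - 3) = (j + 2)*(j + 3)*(j - 1)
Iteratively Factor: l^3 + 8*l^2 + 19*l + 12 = (l + 4)*(l^2 + 4*l + 3) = (l + 1)*(l + 4)*(l + 3)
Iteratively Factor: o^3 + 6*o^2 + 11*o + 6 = (o + 1)*(o^2 + 5*o + 6) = (o + 1)*(o + 2)*(o + 3)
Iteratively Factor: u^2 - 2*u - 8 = (u + 2)*(u - 4)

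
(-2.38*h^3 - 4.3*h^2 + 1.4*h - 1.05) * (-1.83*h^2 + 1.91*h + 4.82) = 4.3554*h^5 + 3.3232*h^4 - 22.2466*h^3 - 16.1305*h^2 + 4.7425*h - 5.061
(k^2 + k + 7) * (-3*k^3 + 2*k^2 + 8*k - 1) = -3*k^5 - k^4 - 11*k^3 + 21*k^2 + 55*k - 7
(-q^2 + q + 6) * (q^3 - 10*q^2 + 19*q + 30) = -q^5 + 11*q^4 - 23*q^3 - 71*q^2 + 144*q + 180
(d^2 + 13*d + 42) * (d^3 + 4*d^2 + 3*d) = d^5 + 17*d^4 + 97*d^3 + 207*d^2 + 126*d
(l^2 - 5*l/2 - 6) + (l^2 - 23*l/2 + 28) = 2*l^2 - 14*l + 22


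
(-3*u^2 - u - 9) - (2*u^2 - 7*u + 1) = -5*u^2 + 6*u - 10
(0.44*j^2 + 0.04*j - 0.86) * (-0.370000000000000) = -0.1628*j^2 - 0.0148*j + 0.3182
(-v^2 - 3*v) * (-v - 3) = v^3 + 6*v^2 + 9*v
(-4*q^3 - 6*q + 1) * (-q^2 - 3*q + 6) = 4*q^5 + 12*q^4 - 18*q^3 + 17*q^2 - 39*q + 6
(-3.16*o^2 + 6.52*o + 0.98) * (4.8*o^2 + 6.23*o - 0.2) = -15.168*o^4 + 11.6092*o^3 + 45.9556*o^2 + 4.8014*o - 0.196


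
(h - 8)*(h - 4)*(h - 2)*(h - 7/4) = h^4 - 63*h^3/4 + 161*h^2/2 - 162*h + 112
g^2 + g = g*(g + 1)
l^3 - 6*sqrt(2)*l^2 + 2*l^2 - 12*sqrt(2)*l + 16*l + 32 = (l + 2)*(l - 4*sqrt(2))*(l - 2*sqrt(2))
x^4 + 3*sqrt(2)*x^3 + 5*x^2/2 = x^2*(x + sqrt(2)/2)*(x + 5*sqrt(2)/2)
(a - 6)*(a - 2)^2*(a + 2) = a^4 - 8*a^3 + 8*a^2 + 32*a - 48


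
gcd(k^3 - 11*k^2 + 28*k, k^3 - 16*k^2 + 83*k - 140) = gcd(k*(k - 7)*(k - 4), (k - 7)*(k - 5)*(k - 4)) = k^2 - 11*k + 28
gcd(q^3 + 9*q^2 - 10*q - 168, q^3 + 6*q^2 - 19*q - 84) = q^2 + 3*q - 28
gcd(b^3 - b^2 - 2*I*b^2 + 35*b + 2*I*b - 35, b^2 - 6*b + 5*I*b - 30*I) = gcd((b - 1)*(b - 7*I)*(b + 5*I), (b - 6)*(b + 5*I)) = b + 5*I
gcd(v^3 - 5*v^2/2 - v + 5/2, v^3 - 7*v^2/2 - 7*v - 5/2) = v + 1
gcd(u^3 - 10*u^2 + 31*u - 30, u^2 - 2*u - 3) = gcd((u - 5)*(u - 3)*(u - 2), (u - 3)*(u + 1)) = u - 3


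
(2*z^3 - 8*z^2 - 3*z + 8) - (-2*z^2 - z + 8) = 2*z^3 - 6*z^2 - 2*z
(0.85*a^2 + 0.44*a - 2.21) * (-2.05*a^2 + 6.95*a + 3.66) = -1.7425*a^4 + 5.0055*a^3 + 10.6995*a^2 - 13.7491*a - 8.0886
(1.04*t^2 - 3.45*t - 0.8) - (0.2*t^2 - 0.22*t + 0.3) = 0.84*t^2 - 3.23*t - 1.1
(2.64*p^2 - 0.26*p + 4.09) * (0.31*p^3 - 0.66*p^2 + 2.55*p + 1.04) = 0.8184*p^5 - 1.823*p^4 + 8.1715*p^3 - 0.6168*p^2 + 10.1591*p + 4.2536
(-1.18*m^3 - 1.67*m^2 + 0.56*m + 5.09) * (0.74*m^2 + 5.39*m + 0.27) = -0.8732*m^5 - 7.596*m^4 - 8.9055*m^3 + 6.3341*m^2 + 27.5863*m + 1.3743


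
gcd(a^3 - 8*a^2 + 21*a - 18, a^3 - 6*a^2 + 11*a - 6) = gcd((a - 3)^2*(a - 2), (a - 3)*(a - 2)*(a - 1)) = a^2 - 5*a + 6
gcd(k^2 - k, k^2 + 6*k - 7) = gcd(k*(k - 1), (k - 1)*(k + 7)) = k - 1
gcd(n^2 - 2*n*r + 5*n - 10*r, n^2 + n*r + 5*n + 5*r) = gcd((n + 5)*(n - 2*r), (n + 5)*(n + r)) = n + 5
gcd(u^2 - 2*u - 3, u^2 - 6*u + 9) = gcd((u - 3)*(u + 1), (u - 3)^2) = u - 3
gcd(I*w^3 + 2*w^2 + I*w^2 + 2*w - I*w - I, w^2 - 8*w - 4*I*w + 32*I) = 1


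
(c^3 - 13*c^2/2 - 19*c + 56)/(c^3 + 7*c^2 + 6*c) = (c^3 - 13*c^2/2 - 19*c + 56)/(c*(c^2 + 7*c + 6))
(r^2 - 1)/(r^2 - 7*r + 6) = (r + 1)/(r - 6)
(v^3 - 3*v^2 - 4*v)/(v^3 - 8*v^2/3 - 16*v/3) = 3*(v + 1)/(3*v + 4)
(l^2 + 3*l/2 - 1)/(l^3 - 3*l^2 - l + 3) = (l^2 + 3*l/2 - 1)/(l^3 - 3*l^2 - l + 3)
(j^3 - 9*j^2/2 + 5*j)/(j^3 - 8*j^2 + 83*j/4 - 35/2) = 2*j/(2*j - 7)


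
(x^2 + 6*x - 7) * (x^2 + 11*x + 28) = x^4 + 17*x^3 + 87*x^2 + 91*x - 196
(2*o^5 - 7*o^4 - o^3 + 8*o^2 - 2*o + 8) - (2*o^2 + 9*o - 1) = 2*o^5 - 7*o^4 - o^3 + 6*o^2 - 11*o + 9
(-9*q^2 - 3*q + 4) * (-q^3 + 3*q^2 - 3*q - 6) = 9*q^5 - 24*q^4 + 14*q^3 + 75*q^2 + 6*q - 24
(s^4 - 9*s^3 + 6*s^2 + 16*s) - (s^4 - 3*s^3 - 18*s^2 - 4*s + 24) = -6*s^3 + 24*s^2 + 20*s - 24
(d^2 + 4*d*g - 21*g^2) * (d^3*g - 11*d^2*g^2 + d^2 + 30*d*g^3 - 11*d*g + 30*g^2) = d^5*g - 7*d^4*g^2 + d^4 - 35*d^3*g^3 - 7*d^3*g + 351*d^2*g^4 - 35*d^2*g^2 - 630*d*g^5 + 351*d*g^3 - 630*g^4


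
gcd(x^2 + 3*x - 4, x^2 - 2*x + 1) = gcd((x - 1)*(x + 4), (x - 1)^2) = x - 1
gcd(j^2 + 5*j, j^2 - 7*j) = j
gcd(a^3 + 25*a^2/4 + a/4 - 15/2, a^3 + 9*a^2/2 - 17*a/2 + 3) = a^2 + 5*a - 6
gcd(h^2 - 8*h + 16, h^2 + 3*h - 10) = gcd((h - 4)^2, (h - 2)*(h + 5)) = 1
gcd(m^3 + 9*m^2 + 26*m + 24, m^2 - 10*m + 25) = 1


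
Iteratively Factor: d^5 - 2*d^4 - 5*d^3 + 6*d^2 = (d)*(d^4 - 2*d^3 - 5*d^2 + 6*d) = d*(d - 3)*(d^3 + d^2 - 2*d) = d*(d - 3)*(d - 1)*(d^2 + 2*d) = d^2*(d - 3)*(d - 1)*(d + 2)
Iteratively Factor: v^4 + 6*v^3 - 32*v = (v)*(v^3 + 6*v^2 - 32) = v*(v + 4)*(v^2 + 2*v - 8) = v*(v - 2)*(v + 4)*(v + 4)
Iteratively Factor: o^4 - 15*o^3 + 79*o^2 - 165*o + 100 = (o - 5)*(o^3 - 10*o^2 + 29*o - 20) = (o - 5)^2*(o^2 - 5*o + 4) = (o - 5)^2*(o - 1)*(o - 4)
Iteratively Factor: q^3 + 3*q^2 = (q)*(q^2 + 3*q) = q^2*(q + 3)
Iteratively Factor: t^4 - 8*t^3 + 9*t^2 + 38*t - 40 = (t - 4)*(t^3 - 4*t^2 - 7*t + 10) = (t - 4)*(t - 1)*(t^2 - 3*t - 10) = (t - 4)*(t - 1)*(t + 2)*(t - 5)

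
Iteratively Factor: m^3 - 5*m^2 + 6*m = (m - 3)*(m^2 - 2*m) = (m - 3)*(m - 2)*(m)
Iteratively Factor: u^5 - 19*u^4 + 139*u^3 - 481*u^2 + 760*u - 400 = (u - 4)*(u^4 - 15*u^3 + 79*u^2 - 165*u + 100) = (u - 4)^2*(u^3 - 11*u^2 + 35*u - 25) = (u - 5)*(u - 4)^2*(u^2 - 6*u + 5) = (u - 5)*(u - 4)^2*(u - 1)*(u - 5)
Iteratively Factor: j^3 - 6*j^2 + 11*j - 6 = (j - 2)*(j^2 - 4*j + 3) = (j - 2)*(j - 1)*(j - 3)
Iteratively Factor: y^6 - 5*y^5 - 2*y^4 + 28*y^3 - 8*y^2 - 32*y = (y - 4)*(y^5 - y^4 - 6*y^3 + 4*y^2 + 8*y) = y*(y - 4)*(y^4 - y^3 - 6*y^2 + 4*y + 8) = y*(y - 4)*(y - 2)*(y^3 + y^2 - 4*y - 4) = y*(y - 4)*(y - 2)*(y + 2)*(y^2 - y - 2) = y*(y - 4)*(y - 2)^2*(y + 2)*(y + 1)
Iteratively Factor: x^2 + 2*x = (x)*(x + 2)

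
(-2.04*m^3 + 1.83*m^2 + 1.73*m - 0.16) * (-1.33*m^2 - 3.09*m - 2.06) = 2.7132*m^5 + 3.8697*m^4 - 3.7532*m^3 - 8.9027*m^2 - 3.0694*m + 0.3296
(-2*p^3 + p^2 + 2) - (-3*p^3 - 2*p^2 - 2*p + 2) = p^3 + 3*p^2 + 2*p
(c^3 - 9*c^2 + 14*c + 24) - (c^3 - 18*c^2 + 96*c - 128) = 9*c^2 - 82*c + 152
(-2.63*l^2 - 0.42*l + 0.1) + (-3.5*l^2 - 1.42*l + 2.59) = -6.13*l^2 - 1.84*l + 2.69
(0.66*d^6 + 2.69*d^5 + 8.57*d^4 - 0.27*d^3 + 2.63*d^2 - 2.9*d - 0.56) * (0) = 0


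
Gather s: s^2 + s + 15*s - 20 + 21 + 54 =s^2 + 16*s + 55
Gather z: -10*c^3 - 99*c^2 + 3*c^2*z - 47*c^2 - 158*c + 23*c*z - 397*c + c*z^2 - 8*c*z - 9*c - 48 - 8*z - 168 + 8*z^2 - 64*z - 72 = -10*c^3 - 146*c^2 - 564*c + z^2*(c + 8) + z*(3*c^2 + 15*c - 72) - 288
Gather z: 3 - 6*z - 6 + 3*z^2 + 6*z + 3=3*z^2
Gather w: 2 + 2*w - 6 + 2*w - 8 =4*w - 12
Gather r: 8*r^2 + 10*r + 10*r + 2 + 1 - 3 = 8*r^2 + 20*r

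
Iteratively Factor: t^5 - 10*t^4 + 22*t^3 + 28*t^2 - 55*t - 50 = (t - 2)*(t^4 - 8*t^3 + 6*t^2 + 40*t + 25) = (t - 5)*(t - 2)*(t^3 - 3*t^2 - 9*t - 5) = (t - 5)*(t - 2)*(t + 1)*(t^2 - 4*t - 5) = (t - 5)^2*(t - 2)*(t + 1)*(t + 1)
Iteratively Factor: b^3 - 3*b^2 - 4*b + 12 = (b + 2)*(b^2 - 5*b + 6) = (b - 2)*(b + 2)*(b - 3)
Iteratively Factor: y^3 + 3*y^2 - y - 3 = (y + 1)*(y^2 + 2*y - 3) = (y - 1)*(y + 1)*(y + 3)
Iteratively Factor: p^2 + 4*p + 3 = (p + 3)*(p + 1)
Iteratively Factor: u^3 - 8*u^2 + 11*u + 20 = (u - 4)*(u^2 - 4*u - 5) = (u - 4)*(u + 1)*(u - 5)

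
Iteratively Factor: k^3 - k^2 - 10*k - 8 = (k - 4)*(k^2 + 3*k + 2) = (k - 4)*(k + 1)*(k + 2)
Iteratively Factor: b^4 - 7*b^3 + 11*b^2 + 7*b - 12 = (b + 1)*(b^3 - 8*b^2 + 19*b - 12) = (b - 3)*(b + 1)*(b^2 - 5*b + 4) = (b - 4)*(b - 3)*(b + 1)*(b - 1)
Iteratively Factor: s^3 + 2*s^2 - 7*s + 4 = (s - 1)*(s^2 + 3*s - 4) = (s - 1)*(s + 4)*(s - 1)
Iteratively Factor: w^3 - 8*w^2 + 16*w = (w - 4)*(w^2 - 4*w) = w*(w - 4)*(w - 4)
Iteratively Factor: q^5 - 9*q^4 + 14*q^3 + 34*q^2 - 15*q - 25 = (q - 5)*(q^4 - 4*q^3 - 6*q^2 + 4*q + 5) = (q - 5)^2*(q^3 + q^2 - q - 1) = (q - 5)^2*(q + 1)*(q^2 - 1) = (q - 5)^2*(q + 1)^2*(q - 1)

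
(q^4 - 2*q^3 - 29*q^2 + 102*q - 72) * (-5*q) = -5*q^5 + 10*q^4 + 145*q^3 - 510*q^2 + 360*q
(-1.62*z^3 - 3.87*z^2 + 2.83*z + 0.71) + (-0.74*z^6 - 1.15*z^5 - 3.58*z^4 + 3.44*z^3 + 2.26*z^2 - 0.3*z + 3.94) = -0.74*z^6 - 1.15*z^5 - 3.58*z^4 + 1.82*z^3 - 1.61*z^2 + 2.53*z + 4.65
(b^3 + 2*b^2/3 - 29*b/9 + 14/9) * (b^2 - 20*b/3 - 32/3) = b^5 - 6*b^4 - 55*b^3/3 + 430*b^2/27 + 24*b - 448/27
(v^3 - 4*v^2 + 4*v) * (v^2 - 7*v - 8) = v^5 - 11*v^4 + 24*v^3 + 4*v^2 - 32*v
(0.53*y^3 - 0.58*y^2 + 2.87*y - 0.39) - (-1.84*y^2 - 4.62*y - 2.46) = 0.53*y^3 + 1.26*y^2 + 7.49*y + 2.07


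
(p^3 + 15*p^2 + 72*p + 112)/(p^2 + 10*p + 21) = (p^2 + 8*p + 16)/(p + 3)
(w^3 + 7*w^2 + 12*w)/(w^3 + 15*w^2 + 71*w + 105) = w*(w + 4)/(w^2 + 12*w + 35)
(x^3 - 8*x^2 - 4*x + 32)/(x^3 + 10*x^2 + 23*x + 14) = (x^2 - 10*x + 16)/(x^2 + 8*x + 7)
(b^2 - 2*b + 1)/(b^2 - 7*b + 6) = (b - 1)/(b - 6)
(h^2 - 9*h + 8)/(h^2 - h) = (h - 8)/h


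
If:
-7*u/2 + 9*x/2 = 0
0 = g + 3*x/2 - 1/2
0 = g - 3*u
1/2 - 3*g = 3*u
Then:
No Solution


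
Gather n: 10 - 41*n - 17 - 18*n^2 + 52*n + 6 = -18*n^2 + 11*n - 1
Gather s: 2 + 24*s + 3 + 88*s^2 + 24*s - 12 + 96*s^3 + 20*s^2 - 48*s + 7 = 96*s^3 + 108*s^2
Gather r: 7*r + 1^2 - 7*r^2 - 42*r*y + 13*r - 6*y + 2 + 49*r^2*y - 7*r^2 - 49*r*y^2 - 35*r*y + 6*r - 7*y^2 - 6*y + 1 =r^2*(49*y - 14) + r*(-49*y^2 - 77*y + 26) - 7*y^2 - 12*y + 4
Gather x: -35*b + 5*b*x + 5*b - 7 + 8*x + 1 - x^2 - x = -30*b - x^2 + x*(5*b + 7) - 6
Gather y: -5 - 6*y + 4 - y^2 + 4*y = -y^2 - 2*y - 1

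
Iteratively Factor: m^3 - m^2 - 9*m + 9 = (m - 3)*(m^2 + 2*m - 3) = (m - 3)*(m - 1)*(m + 3)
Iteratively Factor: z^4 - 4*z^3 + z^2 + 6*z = (z + 1)*(z^3 - 5*z^2 + 6*z) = z*(z + 1)*(z^2 - 5*z + 6) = z*(z - 2)*(z + 1)*(z - 3)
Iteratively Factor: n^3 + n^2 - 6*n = (n + 3)*(n^2 - 2*n) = n*(n + 3)*(n - 2)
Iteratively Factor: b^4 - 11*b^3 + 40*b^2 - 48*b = (b - 4)*(b^3 - 7*b^2 + 12*b) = (b - 4)*(b - 3)*(b^2 - 4*b) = b*(b - 4)*(b - 3)*(b - 4)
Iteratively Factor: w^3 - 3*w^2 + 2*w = (w - 1)*(w^2 - 2*w) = (w - 2)*(w - 1)*(w)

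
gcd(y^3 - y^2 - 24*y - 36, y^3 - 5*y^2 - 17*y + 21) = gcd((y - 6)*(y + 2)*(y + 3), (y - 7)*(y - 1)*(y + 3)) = y + 3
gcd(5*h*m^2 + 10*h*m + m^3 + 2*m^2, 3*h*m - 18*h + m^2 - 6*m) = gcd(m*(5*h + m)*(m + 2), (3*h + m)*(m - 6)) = 1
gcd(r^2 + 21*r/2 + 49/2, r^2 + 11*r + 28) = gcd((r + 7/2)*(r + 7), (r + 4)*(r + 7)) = r + 7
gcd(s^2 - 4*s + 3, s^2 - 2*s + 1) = s - 1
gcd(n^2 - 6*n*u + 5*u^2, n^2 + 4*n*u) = 1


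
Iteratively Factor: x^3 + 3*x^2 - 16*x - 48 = (x + 3)*(x^2 - 16) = (x - 4)*(x + 3)*(x + 4)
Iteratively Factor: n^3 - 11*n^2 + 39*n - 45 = (n - 3)*(n^2 - 8*n + 15) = (n - 5)*(n - 3)*(n - 3)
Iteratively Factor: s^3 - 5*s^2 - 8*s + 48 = (s + 3)*(s^2 - 8*s + 16) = (s - 4)*(s + 3)*(s - 4)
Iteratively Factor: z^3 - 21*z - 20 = (z + 4)*(z^2 - 4*z - 5) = (z - 5)*(z + 4)*(z + 1)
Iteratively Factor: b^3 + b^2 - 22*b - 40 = (b + 4)*(b^2 - 3*b - 10) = (b + 2)*(b + 4)*(b - 5)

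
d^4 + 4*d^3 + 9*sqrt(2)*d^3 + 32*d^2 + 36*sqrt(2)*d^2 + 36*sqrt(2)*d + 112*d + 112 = (d + 2)^2*(d + 2*sqrt(2))*(d + 7*sqrt(2))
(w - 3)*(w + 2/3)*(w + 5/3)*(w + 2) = w^4 + 4*w^3/3 - 65*w^2/9 - 136*w/9 - 20/3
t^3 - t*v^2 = t*(t - v)*(t + v)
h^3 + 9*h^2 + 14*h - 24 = (h - 1)*(h + 4)*(h + 6)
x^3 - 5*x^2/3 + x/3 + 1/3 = (x - 1)^2*(x + 1/3)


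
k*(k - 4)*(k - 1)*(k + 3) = k^4 - 2*k^3 - 11*k^2 + 12*k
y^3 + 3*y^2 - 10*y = y*(y - 2)*(y + 5)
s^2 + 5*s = s*(s + 5)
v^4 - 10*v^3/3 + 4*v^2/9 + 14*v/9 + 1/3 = (v - 3)*(v - 1)*(v + 1/3)^2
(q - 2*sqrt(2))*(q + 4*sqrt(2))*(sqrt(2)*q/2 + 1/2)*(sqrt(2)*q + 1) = q^4 + 3*sqrt(2)*q^3 - 23*q^2/2 - 15*sqrt(2)*q - 8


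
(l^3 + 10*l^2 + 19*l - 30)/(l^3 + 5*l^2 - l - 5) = (l + 6)/(l + 1)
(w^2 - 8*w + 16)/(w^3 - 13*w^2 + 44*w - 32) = (w - 4)/(w^2 - 9*w + 8)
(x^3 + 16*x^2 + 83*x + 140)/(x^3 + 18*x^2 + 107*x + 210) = (x + 4)/(x + 6)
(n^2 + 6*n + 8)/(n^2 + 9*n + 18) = (n^2 + 6*n + 8)/(n^2 + 9*n + 18)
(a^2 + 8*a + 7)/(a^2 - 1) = (a + 7)/(a - 1)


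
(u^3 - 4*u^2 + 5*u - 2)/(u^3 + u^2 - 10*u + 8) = (u - 1)/(u + 4)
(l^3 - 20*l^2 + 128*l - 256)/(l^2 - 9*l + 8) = (l^2 - 12*l + 32)/(l - 1)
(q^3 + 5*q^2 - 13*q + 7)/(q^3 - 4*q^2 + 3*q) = (q^2 + 6*q - 7)/(q*(q - 3))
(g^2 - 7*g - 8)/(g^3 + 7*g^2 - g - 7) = (g - 8)/(g^2 + 6*g - 7)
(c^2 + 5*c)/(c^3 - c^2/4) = 4*(c + 5)/(c*(4*c - 1))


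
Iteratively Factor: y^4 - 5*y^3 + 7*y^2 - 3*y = (y - 1)*(y^3 - 4*y^2 + 3*y) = y*(y - 1)*(y^2 - 4*y + 3) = y*(y - 1)^2*(y - 3)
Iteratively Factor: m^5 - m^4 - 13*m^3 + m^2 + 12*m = (m + 3)*(m^4 - 4*m^3 - m^2 + 4*m) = m*(m + 3)*(m^3 - 4*m^2 - m + 4) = m*(m + 1)*(m + 3)*(m^2 - 5*m + 4) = m*(m - 1)*(m + 1)*(m + 3)*(m - 4)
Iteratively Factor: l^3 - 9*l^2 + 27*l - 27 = (l - 3)*(l^2 - 6*l + 9) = (l - 3)^2*(l - 3)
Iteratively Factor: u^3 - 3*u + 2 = (u - 1)*(u^2 + u - 2) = (u - 1)*(u + 2)*(u - 1)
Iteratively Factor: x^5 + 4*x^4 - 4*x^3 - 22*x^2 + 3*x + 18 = (x + 1)*(x^4 + 3*x^3 - 7*x^2 - 15*x + 18) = (x + 1)*(x + 3)*(x^3 - 7*x + 6) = (x - 1)*(x + 1)*(x + 3)*(x^2 + x - 6) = (x - 1)*(x + 1)*(x + 3)^2*(x - 2)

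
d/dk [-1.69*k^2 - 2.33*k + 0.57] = -3.38*k - 2.33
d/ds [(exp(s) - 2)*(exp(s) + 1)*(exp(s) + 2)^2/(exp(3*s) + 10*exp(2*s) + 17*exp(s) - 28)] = (exp(6*s) + 20*exp(5*s) + 83*exp(4*s) + 14*exp(3*s) - 142*exp(2*s) + 272*exp(s) + 472)*exp(s)/(exp(6*s) + 20*exp(5*s) + 134*exp(4*s) + 284*exp(3*s) - 271*exp(2*s) - 952*exp(s) + 784)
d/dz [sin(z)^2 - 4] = sin(2*z)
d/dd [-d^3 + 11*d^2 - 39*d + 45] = -3*d^2 + 22*d - 39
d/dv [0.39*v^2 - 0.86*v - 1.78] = 0.78*v - 0.86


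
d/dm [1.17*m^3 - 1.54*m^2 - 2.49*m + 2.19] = 3.51*m^2 - 3.08*m - 2.49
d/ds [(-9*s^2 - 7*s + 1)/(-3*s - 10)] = (27*s^2 + 180*s + 73)/(9*s^2 + 60*s + 100)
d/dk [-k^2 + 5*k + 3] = 5 - 2*k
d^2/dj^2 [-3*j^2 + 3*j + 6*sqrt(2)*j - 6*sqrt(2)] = -6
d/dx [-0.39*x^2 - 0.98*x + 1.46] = -0.78*x - 0.98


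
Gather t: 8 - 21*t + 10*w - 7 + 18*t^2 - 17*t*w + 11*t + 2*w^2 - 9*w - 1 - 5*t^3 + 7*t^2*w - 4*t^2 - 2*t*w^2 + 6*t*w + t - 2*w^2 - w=-5*t^3 + t^2*(7*w + 14) + t*(-2*w^2 - 11*w - 9)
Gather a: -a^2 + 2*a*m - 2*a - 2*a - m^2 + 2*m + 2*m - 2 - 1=-a^2 + a*(2*m - 4) - m^2 + 4*m - 3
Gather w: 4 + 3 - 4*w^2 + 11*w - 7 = -4*w^2 + 11*w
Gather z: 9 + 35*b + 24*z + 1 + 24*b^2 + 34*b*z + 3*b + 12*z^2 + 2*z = 24*b^2 + 38*b + 12*z^2 + z*(34*b + 26) + 10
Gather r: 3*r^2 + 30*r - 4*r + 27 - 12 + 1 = 3*r^2 + 26*r + 16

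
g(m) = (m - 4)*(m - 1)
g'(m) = 2*m - 5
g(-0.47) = 6.57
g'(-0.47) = -5.94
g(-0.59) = 7.30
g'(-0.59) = -6.18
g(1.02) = -0.06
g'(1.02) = -2.96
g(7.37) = 21.47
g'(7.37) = 9.74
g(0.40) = 2.16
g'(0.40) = -4.20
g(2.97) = -2.03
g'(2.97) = 0.94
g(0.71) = 0.95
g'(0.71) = -3.58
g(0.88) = 0.37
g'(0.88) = -3.24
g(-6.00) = 70.00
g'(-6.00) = -17.00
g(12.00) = 88.00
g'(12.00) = 19.00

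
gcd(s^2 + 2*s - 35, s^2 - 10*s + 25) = s - 5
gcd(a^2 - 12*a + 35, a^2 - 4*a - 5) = a - 5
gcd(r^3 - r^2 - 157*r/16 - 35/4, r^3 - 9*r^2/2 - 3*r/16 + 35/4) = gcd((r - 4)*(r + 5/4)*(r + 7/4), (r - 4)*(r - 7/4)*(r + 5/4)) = r^2 - 11*r/4 - 5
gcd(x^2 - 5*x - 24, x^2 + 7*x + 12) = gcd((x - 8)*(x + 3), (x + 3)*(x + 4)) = x + 3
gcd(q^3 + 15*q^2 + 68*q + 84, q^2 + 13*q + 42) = q^2 + 13*q + 42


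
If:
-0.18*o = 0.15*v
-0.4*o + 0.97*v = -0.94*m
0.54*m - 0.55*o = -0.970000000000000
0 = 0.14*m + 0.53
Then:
No Solution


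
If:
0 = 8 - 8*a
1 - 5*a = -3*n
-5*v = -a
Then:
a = 1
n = 4/3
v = 1/5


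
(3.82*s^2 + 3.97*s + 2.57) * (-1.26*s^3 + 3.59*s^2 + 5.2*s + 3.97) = -4.8132*s^5 + 8.7116*s^4 + 30.8781*s^3 + 45.0357*s^2 + 29.1249*s + 10.2029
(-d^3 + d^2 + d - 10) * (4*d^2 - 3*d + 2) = -4*d^5 + 7*d^4 - d^3 - 41*d^2 + 32*d - 20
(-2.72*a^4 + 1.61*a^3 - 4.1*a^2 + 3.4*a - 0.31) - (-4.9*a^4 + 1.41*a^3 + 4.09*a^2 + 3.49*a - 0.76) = 2.18*a^4 + 0.2*a^3 - 8.19*a^2 - 0.0900000000000003*a + 0.45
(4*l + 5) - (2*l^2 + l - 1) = -2*l^2 + 3*l + 6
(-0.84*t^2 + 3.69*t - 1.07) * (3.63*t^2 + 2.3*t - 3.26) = -3.0492*t^4 + 11.4627*t^3 + 7.3413*t^2 - 14.4904*t + 3.4882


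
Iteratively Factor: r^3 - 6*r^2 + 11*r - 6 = (r - 2)*(r^2 - 4*r + 3) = (r - 2)*(r - 1)*(r - 3)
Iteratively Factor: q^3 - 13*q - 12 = (q + 1)*(q^2 - q - 12) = (q - 4)*(q + 1)*(q + 3)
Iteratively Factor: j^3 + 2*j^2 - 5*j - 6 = (j + 1)*(j^2 + j - 6) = (j + 1)*(j + 3)*(j - 2)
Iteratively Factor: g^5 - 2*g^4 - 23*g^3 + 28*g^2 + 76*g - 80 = (g - 1)*(g^4 - g^3 - 24*g^2 + 4*g + 80) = (g - 2)*(g - 1)*(g^3 + g^2 - 22*g - 40) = (g - 5)*(g - 2)*(g - 1)*(g^2 + 6*g + 8) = (g - 5)*(g - 2)*(g - 1)*(g + 4)*(g + 2)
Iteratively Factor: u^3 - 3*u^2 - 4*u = (u)*(u^2 - 3*u - 4) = u*(u - 4)*(u + 1)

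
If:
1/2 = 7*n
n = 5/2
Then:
No Solution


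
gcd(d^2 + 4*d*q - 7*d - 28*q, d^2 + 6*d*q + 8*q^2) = d + 4*q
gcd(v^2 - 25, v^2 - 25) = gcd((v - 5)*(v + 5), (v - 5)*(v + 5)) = v^2 - 25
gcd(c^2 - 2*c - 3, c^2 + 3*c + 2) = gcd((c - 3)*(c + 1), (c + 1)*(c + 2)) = c + 1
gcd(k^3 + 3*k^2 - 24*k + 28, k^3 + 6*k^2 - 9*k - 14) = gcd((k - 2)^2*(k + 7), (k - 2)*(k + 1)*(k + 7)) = k^2 + 5*k - 14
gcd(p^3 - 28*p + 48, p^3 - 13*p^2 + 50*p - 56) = p^2 - 6*p + 8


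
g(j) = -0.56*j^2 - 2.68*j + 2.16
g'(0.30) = -3.02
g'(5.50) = -8.84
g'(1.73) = -4.62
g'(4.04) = -7.20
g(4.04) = -17.81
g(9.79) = -77.75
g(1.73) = -4.15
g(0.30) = 1.31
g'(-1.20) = -1.34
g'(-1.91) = -0.54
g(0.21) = 1.57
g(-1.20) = 4.57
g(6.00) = -34.08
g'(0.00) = -2.68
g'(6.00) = -9.40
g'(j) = -1.12*j - 2.68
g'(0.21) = -2.92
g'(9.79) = -13.64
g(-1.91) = 5.24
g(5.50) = -29.52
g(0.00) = 2.16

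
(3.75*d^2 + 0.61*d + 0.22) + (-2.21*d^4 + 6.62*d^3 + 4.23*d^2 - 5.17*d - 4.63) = -2.21*d^4 + 6.62*d^3 + 7.98*d^2 - 4.56*d - 4.41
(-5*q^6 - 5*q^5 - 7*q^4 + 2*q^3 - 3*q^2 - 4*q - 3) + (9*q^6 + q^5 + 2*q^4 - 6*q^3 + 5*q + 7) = 4*q^6 - 4*q^5 - 5*q^4 - 4*q^3 - 3*q^2 + q + 4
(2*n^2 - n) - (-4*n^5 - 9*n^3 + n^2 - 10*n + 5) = 4*n^5 + 9*n^3 + n^2 + 9*n - 5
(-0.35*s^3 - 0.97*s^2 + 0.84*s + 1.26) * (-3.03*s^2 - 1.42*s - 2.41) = 1.0605*s^5 + 3.4361*s^4 - 0.3243*s^3 - 2.6729*s^2 - 3.8136*s - 3.0366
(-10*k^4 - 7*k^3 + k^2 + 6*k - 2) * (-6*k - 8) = 60*k^5 + 122*k^4 + 50*k^3 - 44*k^2 - 36*k + 16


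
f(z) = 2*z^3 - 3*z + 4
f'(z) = 6*z^2 - 3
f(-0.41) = 5.09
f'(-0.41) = -1.99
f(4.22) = 141.64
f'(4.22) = 103.85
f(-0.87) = 5.29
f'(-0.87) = 1.54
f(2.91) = 44.55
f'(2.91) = 47.81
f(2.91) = 44.55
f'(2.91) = 47.81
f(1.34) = 4.79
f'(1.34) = 7.77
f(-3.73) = -88.60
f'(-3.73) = 80.48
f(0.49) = 2.77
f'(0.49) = -1.56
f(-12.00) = -3416.00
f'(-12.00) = 861.00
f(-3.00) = -41.00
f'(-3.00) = 51.00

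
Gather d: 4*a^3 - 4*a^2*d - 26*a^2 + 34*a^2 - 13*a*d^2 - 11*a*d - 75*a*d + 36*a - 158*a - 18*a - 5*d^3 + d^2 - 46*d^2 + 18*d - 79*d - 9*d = 4*a^3 + 8*a^2 - 140*a - 5*d^3 + d^2*(-13*a - 45) + d*(-4*a^2 - 86*a - 70)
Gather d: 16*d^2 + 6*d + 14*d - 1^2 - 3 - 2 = 16*d^2 + 20*d - 6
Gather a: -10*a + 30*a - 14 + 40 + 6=20*a + 32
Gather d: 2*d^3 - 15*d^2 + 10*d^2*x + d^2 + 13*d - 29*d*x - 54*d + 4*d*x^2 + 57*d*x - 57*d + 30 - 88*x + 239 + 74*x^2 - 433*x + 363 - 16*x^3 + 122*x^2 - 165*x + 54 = 2*d^3 + d^2*(10*x - 14) + d*(4*x^2 + 28*x - 98) - 16*x^3 + 196*x^2 - 686*x + 686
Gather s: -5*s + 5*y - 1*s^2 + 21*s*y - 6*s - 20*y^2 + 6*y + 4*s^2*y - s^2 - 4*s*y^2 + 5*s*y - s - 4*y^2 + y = s^2*(4*y - 2) + s*(-4*y^2 + 26*y - 12) - 24*y^2 + 12*y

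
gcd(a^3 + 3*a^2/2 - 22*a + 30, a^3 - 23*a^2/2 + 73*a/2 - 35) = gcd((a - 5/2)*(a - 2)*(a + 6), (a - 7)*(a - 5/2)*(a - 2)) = a^2 - 9*a/2 + 5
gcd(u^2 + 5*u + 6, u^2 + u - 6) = u + 3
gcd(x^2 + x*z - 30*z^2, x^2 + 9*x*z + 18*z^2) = x + 6*z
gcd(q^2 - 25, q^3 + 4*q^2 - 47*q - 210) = q + 5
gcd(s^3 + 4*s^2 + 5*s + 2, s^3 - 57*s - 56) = s + 1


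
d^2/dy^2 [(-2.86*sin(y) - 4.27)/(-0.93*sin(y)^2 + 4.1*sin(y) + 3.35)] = (-2.473614*sin(y)^5 - 25.677672*sin(y)^4 + 0.32977799999999*sin(y)^3 - 63.550602*sin(y)^2 - 17.67498*sin(y) + 91.59957)/(0.804357*sin(y)^6 - 10.63827*sin(y)^5 + 38.207655*sin(y)^4 + 7.72030000000002*sin(y)^3 - 137.629725*sin(y)^2 - 138.03675*sin(y) - 37.595375)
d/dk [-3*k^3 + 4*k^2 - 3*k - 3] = -9*k^2 + 8*k - 3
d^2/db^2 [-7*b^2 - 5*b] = -14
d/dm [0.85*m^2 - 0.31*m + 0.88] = 1.7*m - 0.31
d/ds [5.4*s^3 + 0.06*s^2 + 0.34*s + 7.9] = 16.2*s^2 + 0.12*s + 0.34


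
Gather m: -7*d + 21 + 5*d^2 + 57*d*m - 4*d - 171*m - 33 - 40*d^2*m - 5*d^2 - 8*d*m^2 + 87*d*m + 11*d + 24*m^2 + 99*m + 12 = m^2*(24 - 8*d) + m*(-40*d^2 + 144*d - 72)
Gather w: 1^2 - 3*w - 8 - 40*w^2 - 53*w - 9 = -40*w^2 - 56*w - 16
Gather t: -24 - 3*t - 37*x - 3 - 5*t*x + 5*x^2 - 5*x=t*(-5*x - 3) + 5*x^2 - 42*x - 27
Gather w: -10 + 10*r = 10*r - 10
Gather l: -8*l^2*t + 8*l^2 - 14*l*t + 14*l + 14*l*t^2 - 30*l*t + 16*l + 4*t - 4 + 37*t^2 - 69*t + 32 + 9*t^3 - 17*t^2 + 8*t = l^2*(8 - 8*t) + l*(14*t^2 - 44*t + 30) + 9*t^3 + 20*t^2 - 57*t + 28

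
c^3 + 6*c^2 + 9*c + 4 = (c + 1)^2*(c + 4)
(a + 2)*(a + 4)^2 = a^3 + 10*a^2 + 32*a + 32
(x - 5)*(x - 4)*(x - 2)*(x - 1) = x^4 - 12*x^3 + 49*x^2 - 78*x + 40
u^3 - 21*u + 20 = (u - 4)*(u - 1)*(u + 5)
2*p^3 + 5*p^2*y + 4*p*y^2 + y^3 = (p + y)^2*(2*p + y)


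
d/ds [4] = 0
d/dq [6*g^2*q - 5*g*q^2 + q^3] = 6*g^2 - 10*g*q + 3*q^2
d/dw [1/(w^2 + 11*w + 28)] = (-2*w - 11)/(w^2 + 11*w + 28)^2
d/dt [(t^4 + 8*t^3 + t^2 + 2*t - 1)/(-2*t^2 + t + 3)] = (-4*t^5 - 13*t^4 + 28*t^3 + 77*t^2 + 2*t + 7)/(4*t^4 - 4*t^3 - 11*t^2 + 6*t + 9)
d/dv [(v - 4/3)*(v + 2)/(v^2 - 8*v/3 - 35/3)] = 2*(-15*v^2 - 81*v - 67)/(9*v^4 - 48*v^3 - 146*v^2 + 560*v + 1225)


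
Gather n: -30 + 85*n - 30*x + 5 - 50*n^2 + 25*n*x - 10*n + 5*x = -50*n^2 + n*(25*x + 75) - 25*x - 25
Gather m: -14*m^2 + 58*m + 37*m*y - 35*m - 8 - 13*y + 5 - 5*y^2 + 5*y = -14*m^2 + m*(37*y + 23) - 5*y^2 - 8*y - 3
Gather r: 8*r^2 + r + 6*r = 8*r^2 + 7*r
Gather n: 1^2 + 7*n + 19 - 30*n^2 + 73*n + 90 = -30*n^2 + 80*n + 110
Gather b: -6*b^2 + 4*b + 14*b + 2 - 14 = -6*b^2 + 18*b - 12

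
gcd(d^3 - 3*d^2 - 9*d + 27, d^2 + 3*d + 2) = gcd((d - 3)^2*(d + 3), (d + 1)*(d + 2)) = 1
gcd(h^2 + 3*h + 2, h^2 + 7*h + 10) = h + 2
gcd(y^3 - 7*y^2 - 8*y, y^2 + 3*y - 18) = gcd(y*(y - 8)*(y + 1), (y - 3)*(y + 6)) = 1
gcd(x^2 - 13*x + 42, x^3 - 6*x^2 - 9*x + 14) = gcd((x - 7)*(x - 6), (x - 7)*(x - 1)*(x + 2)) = x - 7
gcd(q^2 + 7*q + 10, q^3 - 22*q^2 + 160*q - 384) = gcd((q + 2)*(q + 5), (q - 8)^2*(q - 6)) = 1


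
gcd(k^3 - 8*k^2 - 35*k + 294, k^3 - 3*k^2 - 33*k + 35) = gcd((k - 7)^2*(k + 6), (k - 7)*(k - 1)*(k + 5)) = k - 7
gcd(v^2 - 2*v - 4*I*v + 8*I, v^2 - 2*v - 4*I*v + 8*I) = v^2 + v*(-2 - 4*I) + 8*I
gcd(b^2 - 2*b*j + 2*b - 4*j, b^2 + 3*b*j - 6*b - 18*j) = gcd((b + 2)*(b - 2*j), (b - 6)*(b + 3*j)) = 1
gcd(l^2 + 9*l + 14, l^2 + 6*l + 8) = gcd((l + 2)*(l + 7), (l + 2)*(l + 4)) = l + 2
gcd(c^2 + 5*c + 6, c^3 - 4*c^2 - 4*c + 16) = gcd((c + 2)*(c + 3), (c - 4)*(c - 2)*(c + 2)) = c + 2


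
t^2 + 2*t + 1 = (t + 1)^2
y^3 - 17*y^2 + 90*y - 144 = (y - 8)*(y - 6)*(y - 3)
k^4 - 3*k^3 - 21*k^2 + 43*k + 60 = (k - 5)*(k - 3)*(k + 1)*(k + 4)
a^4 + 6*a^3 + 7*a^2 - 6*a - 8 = (a - 1)*(a + 1)*(a + 2)*(a + 4)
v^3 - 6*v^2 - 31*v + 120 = (v - 8)*(v - 3)*(v + 5)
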